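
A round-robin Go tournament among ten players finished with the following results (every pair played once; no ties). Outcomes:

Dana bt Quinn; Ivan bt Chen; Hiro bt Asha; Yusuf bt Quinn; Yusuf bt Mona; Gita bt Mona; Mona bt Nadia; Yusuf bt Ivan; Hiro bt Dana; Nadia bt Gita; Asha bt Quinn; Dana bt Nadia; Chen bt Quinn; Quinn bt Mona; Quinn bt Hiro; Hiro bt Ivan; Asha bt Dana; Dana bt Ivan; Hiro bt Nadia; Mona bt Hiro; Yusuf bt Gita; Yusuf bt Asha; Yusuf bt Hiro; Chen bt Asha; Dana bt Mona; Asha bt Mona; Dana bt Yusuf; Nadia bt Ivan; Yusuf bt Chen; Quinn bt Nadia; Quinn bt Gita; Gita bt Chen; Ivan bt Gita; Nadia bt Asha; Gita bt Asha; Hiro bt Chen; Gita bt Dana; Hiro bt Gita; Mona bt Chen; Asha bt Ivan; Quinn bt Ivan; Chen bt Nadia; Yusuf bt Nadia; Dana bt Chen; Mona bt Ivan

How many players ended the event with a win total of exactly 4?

Win totals: Ivan 2, Mona 4, Yusuf 8, Quinn 5, Chen 3, Hiro 6, Asha 4, Dana 6, Gita 4, Nadia 3.
Exactly 4: Mona, Asha, Gita — 3 players.

3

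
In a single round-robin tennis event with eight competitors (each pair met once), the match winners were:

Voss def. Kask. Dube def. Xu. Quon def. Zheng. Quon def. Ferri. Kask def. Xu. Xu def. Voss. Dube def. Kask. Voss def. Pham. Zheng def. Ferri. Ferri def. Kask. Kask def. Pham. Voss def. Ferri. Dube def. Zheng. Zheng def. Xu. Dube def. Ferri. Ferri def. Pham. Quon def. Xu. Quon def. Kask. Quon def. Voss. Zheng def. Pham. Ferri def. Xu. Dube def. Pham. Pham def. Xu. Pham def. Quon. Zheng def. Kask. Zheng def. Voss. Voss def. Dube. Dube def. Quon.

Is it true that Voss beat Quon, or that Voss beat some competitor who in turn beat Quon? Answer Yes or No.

Voss did not beat Quon directly.
Voss beat Pham, Dube, Kask, Ferri. Of those, Pham beat Quon.

Yes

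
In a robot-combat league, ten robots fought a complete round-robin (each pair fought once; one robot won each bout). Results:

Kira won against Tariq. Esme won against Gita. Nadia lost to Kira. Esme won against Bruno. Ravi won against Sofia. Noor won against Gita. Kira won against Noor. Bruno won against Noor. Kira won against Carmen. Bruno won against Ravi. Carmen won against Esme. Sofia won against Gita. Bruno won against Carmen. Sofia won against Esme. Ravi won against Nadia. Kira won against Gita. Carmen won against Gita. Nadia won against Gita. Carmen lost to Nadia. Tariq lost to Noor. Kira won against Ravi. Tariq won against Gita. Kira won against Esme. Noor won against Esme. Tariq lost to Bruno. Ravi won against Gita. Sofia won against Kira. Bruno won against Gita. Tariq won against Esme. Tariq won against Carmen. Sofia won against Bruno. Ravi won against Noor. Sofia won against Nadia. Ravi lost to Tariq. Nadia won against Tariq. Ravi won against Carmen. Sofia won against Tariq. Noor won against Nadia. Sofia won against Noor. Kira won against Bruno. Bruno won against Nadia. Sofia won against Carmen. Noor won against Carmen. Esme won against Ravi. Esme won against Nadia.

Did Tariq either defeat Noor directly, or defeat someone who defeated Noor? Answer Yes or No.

Yes

Tariq did not beat Noor directly.
Tariq beat Carmen, Gita, Ravi, Esme. Of those, Ravi beat Noor.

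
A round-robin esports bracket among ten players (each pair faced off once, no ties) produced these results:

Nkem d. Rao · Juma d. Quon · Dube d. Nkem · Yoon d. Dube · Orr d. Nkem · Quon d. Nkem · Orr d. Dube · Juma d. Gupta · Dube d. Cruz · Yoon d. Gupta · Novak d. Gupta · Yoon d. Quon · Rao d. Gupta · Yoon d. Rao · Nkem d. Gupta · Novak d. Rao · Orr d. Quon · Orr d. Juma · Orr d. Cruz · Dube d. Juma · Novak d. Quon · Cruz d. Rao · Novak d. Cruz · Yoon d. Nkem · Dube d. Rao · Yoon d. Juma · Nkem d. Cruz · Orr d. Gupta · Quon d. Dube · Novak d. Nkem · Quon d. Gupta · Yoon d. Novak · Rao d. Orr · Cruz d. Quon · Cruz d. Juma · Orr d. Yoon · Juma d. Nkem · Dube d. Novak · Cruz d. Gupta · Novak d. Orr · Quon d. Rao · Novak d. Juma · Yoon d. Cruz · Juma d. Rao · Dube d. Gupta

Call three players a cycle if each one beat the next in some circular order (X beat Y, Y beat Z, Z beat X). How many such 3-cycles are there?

Win totals: Gupta 0, Orr 7, Rao 2, Cruz 4, Dube 6, Nkem 3, Yoon 8, Quon 4, Novak 7, Juma 4.
A player with w wins dominates both others in C(w,2) triples; summing gives 0 + 21 + 1 + 6 + 15 + 3 + 28 + 6 + 21 + 6 = 107 transitive triples.
Total triples C(10,3) = 120, so cyclic triples = 120 − 107 = 13.

13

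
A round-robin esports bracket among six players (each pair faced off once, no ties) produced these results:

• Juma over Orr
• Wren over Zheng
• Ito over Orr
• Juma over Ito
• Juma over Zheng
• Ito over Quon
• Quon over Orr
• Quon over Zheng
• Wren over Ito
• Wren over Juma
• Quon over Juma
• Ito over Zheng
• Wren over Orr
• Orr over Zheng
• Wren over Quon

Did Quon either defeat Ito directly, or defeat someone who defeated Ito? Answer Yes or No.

Yes

Quon did not beat Ito directly.
Quon beat Zheng, Juma, Orr. Of those, Juma beat Ito.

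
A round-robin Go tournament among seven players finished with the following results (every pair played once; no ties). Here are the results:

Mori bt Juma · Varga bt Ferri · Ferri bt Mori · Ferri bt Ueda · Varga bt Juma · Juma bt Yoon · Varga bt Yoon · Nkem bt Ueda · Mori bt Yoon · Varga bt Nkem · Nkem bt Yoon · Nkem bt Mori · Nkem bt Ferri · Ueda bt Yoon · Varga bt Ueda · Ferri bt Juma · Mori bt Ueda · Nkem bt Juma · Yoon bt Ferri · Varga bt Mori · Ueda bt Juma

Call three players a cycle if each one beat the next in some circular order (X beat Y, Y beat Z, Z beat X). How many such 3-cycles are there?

3

Win totals: Juma 1, Ueda 2, Ferri 3, Yoon 1, Nkem 5, Varga 6, Mori 3.
A player with w wins dominates both others in C(w,2) triples; summing gives 0 + 1 + 3 + 0 + 10 + 15 + 3 = 32 transitive triples.
Total triples C(7,3) = 35, so cyclic triples = 35 − 32 = 3.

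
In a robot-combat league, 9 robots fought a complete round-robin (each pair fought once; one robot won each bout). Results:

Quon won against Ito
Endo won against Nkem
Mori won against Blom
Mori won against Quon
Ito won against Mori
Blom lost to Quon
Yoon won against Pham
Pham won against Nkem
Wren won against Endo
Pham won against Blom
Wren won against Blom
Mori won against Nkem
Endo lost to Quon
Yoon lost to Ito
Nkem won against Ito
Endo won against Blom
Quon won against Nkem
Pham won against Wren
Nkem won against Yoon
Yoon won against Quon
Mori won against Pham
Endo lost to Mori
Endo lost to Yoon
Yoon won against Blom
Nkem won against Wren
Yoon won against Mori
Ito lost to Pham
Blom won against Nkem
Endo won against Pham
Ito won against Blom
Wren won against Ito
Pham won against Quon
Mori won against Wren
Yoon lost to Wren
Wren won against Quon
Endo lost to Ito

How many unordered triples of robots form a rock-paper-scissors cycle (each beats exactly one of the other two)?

21

Win totals: Blom 1, Wren 5, Quon 4, Endo 3, Nkem 3, Mori 6, Pham 5, Ito 4, Yoon 5.
A robot with w wins dominates both others in C(w,2) triples; summing gives 0 + 10 + 6 + 3 + 3 + 15 + 10 + 6 + 10 = 63 transitive triples.
Total triples C(9,3) = 84, so cyclic triples = 84 − 63 = 21.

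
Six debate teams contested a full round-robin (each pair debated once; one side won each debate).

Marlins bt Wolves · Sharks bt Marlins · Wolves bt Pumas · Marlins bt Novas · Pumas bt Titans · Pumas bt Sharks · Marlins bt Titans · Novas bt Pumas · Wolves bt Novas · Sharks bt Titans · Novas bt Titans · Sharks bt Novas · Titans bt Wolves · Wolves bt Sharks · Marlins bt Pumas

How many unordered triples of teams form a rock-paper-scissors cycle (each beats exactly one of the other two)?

Win totals: Marlins 4, Wolves 3, Titans 1, Novas 2, Sharks 3, Pumas 2.
A team with w wins dominates both others in C(w,2) triples; summing gives 6 + 3 + 0 + 1 + 3 + 1 = 14 transitive triples.
Total triples C(6,3) = 20, so cyclic triples = 20 − 14 = 6.

6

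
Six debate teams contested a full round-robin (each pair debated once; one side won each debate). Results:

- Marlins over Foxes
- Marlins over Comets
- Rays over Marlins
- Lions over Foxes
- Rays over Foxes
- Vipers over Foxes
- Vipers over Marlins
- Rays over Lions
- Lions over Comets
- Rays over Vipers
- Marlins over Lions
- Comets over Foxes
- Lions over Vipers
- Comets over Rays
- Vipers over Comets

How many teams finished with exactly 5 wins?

Win totals: Comets 2, Foxes 0, Vipers 3, Rays 4, Lions 3, Marlins 3.
No team has exactly 5 wins.

0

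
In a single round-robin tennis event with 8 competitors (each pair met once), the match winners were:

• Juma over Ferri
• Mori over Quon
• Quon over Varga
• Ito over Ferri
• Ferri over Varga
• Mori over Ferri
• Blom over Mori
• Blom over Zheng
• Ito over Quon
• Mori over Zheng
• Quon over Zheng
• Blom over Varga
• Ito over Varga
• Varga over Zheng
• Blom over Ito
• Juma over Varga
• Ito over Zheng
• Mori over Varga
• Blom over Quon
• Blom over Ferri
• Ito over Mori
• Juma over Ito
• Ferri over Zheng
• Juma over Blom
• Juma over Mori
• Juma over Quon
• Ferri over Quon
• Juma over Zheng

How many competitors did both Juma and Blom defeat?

6

Juma beat: Varga, Mori, Blom, Zheng, Ferri, Quon, Ito.
Blom beat: Varga, Mori, Zheng, Ferri, Quon, Ito.
Both beat: Varga, Mori, Zheng, Ferri, Quon, Ito — 6.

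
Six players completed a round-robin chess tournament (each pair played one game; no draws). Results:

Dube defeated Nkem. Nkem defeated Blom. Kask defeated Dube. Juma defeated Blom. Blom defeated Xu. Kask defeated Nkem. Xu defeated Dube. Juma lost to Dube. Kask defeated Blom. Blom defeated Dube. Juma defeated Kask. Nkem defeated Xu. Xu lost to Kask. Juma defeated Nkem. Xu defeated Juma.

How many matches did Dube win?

Dube's results: beat Nkem, Juma; lost to Xu, Blom, Kask.
That is 2 wins.

2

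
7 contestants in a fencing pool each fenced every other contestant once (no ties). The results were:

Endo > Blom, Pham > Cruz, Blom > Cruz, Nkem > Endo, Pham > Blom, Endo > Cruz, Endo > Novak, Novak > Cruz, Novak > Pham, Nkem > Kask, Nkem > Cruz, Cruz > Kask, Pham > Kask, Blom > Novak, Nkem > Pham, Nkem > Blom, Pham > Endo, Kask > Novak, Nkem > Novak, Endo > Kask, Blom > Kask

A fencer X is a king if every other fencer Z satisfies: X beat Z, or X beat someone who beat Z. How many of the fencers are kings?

Novak cannot reach Nkem in two steps.
Nkem reaches everyone (king).
Blom cannot reach Nkem, Endo in two steps.
Endo cannot reach Nkem in two steps.
Kask cannot reach Nkem, Blom, Endo in two steps.
Cruz cannot reach Nkem, Blom, Endo, Pham in two steps.
Pham cannot reach Nkem in two steps.
Kings: Nkem — 1.

1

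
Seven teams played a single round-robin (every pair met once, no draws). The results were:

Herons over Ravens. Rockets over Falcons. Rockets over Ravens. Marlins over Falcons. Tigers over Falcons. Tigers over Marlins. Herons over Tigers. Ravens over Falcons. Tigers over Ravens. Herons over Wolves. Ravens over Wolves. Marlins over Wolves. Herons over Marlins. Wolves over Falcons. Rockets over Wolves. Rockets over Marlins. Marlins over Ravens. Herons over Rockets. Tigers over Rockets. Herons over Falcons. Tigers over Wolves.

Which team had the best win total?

Herons

Win totals: Falcons 0, Marlins 3, Tigers 5, Wolves 1, Herons 6, Rockets 4, Ravens 2.
Herons leads with 6 wins (next highest: 5).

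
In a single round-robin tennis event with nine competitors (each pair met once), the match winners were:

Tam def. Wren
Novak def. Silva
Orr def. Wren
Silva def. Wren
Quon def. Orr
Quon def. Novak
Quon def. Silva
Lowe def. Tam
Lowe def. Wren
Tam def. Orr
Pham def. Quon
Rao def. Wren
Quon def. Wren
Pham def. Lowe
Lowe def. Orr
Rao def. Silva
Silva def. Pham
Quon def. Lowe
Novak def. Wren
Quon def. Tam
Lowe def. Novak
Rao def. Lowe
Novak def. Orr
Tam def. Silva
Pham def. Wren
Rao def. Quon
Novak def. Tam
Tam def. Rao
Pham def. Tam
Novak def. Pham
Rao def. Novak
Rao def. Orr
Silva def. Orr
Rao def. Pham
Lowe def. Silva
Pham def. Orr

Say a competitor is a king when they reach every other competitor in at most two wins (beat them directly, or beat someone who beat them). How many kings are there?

Wren cannot reach Novak, Orr, Lowe, Silva, Rao, Quon, Tam, Pham in two steps.
Novak reaches everyone (king).
Orr cannot reach Novak, Lowe, Silva, Rao, Quon, Tam, Pham in two steps.
Lowe cannot reach Quon in two steps.
Silva cannot reach Novak, Rao in two steps.
Rao reaches everyone (king).
Quon reaches everyone (king).
Tam reaches everyone (king).
Pham reaches everyone (king).
Kings: Novak, Rao, Quon, Tam, Pham — 5.

5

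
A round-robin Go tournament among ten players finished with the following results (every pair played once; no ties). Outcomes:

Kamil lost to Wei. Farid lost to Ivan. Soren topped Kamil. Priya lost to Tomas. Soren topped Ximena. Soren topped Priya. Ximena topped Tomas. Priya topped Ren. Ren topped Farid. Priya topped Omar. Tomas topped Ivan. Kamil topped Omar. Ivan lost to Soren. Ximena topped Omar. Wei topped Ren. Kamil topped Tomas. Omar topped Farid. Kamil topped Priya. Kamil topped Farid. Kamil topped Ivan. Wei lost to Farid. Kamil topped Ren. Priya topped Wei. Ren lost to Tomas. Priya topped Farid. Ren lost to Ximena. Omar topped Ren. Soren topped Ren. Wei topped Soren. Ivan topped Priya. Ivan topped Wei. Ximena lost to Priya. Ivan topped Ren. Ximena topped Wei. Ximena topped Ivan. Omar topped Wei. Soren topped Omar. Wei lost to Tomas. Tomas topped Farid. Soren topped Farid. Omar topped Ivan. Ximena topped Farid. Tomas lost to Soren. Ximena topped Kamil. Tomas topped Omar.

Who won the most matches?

Win totals: Omar 4, Wei 3, Ren 1, Ximena 7, Priya 5, Kamil 6, Farid 1, Tomas 6, Soren 8, Ivan 4.
Soren leads with 8 wins (next highest: 7).

Soren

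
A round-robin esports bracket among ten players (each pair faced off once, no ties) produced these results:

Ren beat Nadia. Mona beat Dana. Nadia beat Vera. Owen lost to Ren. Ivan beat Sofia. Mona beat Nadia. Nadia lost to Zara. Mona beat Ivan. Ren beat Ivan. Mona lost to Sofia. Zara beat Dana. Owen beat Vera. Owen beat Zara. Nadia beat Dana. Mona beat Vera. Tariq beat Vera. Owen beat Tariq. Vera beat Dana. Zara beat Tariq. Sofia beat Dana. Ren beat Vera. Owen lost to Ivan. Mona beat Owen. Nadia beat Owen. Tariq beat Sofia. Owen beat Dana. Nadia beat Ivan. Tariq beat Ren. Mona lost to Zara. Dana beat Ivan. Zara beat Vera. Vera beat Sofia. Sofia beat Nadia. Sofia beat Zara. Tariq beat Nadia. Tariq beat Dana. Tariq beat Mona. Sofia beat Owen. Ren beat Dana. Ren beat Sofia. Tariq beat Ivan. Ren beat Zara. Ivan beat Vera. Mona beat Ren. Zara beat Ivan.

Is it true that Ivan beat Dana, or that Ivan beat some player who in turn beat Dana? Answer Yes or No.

Yes

Ivan did not beat Dana directly.
Ivan beat Vera, Sofia, Owen. Of those, Vera beat Dana.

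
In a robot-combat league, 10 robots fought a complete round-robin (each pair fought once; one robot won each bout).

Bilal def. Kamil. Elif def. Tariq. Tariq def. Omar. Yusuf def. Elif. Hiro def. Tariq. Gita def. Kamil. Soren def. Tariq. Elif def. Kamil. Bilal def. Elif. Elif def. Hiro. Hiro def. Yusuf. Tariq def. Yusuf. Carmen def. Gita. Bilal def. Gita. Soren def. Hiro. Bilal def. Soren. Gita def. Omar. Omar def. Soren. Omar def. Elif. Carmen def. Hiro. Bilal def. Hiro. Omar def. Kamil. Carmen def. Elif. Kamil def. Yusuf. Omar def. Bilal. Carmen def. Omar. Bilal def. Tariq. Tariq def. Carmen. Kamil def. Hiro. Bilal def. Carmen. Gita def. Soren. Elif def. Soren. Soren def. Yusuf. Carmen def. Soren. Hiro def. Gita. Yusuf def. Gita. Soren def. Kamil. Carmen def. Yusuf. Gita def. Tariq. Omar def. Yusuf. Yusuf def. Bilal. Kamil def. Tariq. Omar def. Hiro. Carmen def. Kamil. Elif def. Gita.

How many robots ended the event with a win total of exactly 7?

Win totals: Hiro 3, Yusuf 3, Elif 5, Omar 6, Carmen 7, Bilal 7, Tariq 3, Kamil 3, Gita 4, Soren 4.
Exactly 7: Carmen, Bilal — 2 robots.

2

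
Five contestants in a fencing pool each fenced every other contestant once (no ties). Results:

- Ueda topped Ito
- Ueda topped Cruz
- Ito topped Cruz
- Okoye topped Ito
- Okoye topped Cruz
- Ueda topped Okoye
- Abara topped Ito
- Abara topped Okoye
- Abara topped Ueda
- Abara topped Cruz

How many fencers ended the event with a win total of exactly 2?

Win totals: Okoye 2, Cruz 0, Abara 4, Ueda 3, Ito 1.
Exactly 2: Okoye — 1 fencer.

1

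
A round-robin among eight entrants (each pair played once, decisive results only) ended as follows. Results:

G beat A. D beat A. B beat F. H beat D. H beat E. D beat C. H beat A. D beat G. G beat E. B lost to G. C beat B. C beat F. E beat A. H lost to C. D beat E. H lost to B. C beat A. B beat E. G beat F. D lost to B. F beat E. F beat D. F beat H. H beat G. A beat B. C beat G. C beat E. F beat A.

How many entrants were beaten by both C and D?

C beat: A, B, E, F, G, H.
D beat: A, C, E, G.
Both beat: A, E, G — 3.

3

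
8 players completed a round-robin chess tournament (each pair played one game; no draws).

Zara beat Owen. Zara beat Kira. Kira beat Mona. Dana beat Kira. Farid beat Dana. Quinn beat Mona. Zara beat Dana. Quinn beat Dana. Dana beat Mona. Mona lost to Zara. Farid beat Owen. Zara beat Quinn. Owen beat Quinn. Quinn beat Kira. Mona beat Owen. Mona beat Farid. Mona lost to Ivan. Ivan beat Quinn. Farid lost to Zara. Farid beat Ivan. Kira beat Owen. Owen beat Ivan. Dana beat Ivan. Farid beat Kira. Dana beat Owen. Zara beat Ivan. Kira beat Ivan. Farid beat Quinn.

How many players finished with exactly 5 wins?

1

Win totals: Quinn 3, Mona 2, Owen 2, Kira 3, Zara 7, Ivan 2, Dana 4, Farid 5.
Exactly 5: Farid — 1 player.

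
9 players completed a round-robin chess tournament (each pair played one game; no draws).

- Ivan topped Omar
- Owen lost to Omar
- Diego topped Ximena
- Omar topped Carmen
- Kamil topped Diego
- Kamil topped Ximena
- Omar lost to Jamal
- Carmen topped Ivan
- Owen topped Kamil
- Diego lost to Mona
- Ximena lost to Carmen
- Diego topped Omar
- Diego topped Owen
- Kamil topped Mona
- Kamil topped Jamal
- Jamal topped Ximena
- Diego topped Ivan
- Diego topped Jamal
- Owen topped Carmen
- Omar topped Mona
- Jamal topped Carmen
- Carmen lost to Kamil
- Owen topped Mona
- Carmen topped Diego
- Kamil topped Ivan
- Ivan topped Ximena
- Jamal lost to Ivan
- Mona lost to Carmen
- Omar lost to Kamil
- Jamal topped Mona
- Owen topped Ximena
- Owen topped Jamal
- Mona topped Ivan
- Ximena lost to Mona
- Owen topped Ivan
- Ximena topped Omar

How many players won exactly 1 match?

Win totals: Owen 6, Diego 5, Carmen 4, Kamil 7, Ximena 1, Ivan 3, Jamal 4, Mona 3, Omar 3.
Exactly 1: Ximena — 1 player.

1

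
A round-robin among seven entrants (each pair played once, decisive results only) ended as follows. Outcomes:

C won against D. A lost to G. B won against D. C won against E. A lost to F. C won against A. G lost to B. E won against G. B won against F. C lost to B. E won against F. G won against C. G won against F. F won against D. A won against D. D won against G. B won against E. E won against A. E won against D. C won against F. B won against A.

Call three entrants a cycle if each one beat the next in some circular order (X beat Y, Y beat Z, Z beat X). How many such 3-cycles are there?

Win totals: A 1, B 6, C 4, D 1, E 4, F 2, G 3.
An entrant with w wins dominates both others in C(w,2) triples; summing gives 0 + 15 + 6 + 0 + 6 + 1 + 3 = 31 transitive triples.
Total triples C(7,3) = 35, so cyclic triples = 35 − 31 = 4.

4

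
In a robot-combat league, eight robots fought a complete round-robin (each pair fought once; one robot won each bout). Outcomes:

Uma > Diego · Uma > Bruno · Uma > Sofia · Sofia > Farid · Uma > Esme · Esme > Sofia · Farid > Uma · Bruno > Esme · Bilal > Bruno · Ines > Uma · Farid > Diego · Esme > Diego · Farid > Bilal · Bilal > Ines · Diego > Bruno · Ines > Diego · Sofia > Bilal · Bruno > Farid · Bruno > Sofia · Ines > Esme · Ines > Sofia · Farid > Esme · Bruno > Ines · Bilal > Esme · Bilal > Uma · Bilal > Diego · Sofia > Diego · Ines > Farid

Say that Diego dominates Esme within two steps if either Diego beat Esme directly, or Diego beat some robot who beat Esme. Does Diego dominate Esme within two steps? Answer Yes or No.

Diego did not beat Esme directly.
Diego beat Bruno. Of those, Bruno beat Esme.

Yes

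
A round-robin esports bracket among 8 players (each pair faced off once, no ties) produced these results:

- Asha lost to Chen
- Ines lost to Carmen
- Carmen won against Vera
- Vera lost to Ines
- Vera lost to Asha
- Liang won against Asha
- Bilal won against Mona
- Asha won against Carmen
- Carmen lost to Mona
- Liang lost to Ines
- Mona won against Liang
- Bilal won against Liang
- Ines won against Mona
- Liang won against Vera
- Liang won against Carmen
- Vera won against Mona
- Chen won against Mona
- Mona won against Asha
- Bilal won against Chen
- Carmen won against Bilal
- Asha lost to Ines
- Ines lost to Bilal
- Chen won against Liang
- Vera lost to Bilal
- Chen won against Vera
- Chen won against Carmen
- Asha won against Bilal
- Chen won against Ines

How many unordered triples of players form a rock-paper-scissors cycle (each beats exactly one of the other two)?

Win totals: Liang 3, Carmen 3, Ines 4, Asha 3, Vera 1, Bilal 5, Chen 6, Mona 3.
A player with w wins dominates both others in C(w,2) triples; summing gives 3 + 3 + 6 + 3 + 0 + 10 + 15 + 3 = 43 transitive triples.
Total triples C(8,3) = 56, so cyclic triples = 56 − 43 = 13.

13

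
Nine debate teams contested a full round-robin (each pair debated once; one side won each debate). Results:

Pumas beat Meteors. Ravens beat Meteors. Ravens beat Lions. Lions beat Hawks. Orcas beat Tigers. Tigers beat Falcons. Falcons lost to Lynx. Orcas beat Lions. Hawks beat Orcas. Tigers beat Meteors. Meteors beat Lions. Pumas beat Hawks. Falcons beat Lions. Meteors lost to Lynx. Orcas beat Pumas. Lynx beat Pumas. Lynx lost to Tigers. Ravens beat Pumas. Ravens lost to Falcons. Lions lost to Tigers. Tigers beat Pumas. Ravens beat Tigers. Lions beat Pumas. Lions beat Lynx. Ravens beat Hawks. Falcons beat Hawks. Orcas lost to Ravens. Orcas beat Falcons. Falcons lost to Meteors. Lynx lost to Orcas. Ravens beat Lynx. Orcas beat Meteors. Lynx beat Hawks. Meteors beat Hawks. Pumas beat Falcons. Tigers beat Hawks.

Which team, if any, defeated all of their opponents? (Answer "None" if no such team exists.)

None

Highest win total is Ravens with 7 (out of 8 possible).
Ravens lost to Falcons, so no team went undefeated.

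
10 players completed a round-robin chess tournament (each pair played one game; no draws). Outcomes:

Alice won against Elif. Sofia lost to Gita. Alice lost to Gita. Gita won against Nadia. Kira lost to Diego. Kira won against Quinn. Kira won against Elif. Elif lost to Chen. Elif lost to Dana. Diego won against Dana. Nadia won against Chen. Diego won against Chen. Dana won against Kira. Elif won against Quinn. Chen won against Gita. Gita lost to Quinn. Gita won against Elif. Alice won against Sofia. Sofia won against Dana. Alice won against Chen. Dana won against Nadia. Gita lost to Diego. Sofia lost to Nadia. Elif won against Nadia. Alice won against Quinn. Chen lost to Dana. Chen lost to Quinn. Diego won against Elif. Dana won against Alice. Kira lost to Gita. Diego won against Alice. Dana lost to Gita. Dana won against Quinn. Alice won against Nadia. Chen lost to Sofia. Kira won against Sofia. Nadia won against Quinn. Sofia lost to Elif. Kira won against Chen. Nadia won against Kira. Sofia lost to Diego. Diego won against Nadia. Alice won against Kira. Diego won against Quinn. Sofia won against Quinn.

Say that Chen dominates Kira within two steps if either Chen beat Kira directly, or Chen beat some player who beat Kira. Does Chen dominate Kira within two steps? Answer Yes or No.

Chen did not beat Kira directly.
Chen beat Elif, Gita. Of those, Gita beat Kira.

Yes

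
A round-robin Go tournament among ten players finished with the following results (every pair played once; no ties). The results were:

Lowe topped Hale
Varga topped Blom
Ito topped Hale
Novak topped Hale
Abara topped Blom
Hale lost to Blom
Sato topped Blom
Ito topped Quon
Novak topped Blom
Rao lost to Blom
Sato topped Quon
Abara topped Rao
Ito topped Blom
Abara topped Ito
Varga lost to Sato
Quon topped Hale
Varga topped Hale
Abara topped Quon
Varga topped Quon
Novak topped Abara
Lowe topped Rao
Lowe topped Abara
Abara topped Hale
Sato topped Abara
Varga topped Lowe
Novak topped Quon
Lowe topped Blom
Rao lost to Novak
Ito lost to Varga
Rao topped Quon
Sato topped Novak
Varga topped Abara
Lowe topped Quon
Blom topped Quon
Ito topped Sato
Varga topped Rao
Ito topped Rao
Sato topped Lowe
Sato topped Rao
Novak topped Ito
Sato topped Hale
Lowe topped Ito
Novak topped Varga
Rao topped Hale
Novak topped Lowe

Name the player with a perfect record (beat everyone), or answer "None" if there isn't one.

Highest win total is Sato with 8 (out of 9 possible).
Sato lost to Ito, so no player went undefeated.

None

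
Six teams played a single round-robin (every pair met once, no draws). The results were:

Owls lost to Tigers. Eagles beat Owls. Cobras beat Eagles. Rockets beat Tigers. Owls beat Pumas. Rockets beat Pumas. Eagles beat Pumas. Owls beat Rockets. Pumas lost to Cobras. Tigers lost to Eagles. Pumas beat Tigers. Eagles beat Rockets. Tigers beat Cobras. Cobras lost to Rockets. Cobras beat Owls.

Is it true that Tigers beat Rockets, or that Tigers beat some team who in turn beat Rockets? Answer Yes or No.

Yes

Tigers did not beat Rockets directly.
Tigers beat Owls, Cobras. Of those, Owls beat Rockets.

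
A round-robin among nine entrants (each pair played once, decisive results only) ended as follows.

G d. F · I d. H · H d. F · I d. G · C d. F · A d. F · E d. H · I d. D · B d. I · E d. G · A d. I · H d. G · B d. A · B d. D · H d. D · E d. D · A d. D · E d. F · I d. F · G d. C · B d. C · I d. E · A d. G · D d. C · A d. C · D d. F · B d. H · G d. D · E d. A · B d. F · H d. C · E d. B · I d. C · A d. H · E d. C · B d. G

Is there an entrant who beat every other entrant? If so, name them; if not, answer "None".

Highest win total is E with 7 (out of 8 possible).
E lost to I, so no entrant went undefeated.

None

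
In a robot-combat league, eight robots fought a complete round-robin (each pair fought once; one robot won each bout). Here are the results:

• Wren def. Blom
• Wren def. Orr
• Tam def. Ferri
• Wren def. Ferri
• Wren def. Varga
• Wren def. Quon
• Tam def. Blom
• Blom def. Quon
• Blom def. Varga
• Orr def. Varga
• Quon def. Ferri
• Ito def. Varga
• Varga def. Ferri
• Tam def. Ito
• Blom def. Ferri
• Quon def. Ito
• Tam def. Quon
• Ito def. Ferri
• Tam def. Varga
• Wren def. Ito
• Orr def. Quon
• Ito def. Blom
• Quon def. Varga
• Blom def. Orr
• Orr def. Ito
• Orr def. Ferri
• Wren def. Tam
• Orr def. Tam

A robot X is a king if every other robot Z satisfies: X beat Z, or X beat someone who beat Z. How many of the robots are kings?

1

Ferri cannot reach Quon, Orr, Blom, Tam, Ito, Wren, Varga in two steps.
Quon cannot reach Orr, Tam, Wren in two steps.
Orr cannot reach Wren in two steps.
Blom cannot reach Wren in two steps.
Tam cannot reach Wren in two steps.
Ito cannot reach Tam, Wren in two steps.
Wren reaches everyone (king).
Varga cannot reach Quon, Orr, Blom, Tam, Ito, Wren in two steps.
Kings: Wren — 1.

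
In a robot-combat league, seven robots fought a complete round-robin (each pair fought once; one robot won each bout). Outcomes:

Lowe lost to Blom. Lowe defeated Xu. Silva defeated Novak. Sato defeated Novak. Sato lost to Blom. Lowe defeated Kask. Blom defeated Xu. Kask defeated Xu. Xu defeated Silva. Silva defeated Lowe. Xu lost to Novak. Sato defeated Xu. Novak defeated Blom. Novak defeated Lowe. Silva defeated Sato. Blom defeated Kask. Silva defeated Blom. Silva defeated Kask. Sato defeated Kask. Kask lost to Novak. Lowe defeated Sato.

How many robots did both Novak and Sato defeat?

Novak beat: Lowe, Blom, Xu, Kask.
Sato beat: Xu, Kask, Novak.
Both beat: Xu, Kask — 2.

2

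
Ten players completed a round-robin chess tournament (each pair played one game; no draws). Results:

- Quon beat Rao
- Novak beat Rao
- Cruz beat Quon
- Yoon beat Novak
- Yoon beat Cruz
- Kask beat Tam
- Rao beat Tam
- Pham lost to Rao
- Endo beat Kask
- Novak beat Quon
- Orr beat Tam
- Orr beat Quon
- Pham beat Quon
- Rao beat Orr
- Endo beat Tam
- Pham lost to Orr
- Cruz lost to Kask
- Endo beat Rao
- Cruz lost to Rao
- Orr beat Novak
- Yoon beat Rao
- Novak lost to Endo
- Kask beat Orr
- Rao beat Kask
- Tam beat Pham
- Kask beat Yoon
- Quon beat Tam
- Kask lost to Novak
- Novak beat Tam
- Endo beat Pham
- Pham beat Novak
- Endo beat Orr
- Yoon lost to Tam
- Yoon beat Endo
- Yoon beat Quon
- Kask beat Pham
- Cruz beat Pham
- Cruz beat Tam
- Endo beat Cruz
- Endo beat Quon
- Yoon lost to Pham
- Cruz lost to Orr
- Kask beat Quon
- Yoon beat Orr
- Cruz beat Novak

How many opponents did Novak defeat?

Novak's results: beat Rao, Tam, Kask, Quon; lost to Cruz, Endo, Orr, Yoon, Pham.
That is 4 wins.

4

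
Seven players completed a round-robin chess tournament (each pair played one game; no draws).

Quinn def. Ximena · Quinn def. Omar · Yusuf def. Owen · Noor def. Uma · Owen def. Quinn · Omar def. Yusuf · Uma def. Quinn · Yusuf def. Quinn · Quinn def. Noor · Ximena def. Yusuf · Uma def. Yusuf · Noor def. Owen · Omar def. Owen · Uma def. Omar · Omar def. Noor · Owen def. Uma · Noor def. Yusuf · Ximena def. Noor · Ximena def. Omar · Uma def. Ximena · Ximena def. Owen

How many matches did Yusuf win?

2

Yusuf's results: beat Owen, Quinn; lost to Ximena, Uma, Omar, Noor.
That is 2 wins.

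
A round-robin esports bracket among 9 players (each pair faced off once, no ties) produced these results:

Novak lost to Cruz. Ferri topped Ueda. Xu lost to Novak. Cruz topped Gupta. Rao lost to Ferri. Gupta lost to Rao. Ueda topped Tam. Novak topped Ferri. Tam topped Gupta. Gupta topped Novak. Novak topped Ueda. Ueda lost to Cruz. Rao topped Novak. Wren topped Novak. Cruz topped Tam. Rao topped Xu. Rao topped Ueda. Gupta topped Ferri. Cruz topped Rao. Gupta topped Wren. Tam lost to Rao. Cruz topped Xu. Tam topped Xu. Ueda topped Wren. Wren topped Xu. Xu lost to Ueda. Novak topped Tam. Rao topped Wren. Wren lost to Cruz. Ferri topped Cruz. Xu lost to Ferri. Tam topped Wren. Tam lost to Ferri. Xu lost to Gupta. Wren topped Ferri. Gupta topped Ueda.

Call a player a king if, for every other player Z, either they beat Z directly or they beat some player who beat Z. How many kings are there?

4

Xu cannot reach Gupta, Cruz, Ueda, Rao, Tam, Ferri, Novak, Wren in two steps.
Gupta reaches everyone (king).
Cruz reaches everyone (king).
Ueda cannot reach Cruz, Rao in two steps.
Rao cannot reach Cruz in two steps.
Tam cannot reach Cruz, Rao in two steps.
Ferri reaches everyone (king).
Novak reaches everyone (king).
Wren cannot reach Gupta in two steps.
Kings: Gupta, Cruz, Ferri, Novak — 4.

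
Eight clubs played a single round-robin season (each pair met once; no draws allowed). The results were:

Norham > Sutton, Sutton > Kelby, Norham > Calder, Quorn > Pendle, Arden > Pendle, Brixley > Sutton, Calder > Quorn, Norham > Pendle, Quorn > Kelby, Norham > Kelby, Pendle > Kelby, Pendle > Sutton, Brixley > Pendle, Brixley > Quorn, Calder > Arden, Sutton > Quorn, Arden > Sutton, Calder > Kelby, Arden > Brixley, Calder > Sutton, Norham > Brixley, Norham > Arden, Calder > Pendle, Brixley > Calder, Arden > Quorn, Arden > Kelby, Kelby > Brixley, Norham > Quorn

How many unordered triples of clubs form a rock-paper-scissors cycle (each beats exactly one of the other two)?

6

Win totals: Brixley 4, Calder 5, Kelby 1, Sutton 2, Norham 7, Arden 5, Pendle 2, Quorn 2.
A club with w wins dominates both others in C(w,2) triples; summing gives 6 + 10 + 0 + 1 + 21 + 10 + 1 + 1 = 50 transitive triples.
Total triples C(8,3) = 56, so cyclic triples = 56 − 50 = 6.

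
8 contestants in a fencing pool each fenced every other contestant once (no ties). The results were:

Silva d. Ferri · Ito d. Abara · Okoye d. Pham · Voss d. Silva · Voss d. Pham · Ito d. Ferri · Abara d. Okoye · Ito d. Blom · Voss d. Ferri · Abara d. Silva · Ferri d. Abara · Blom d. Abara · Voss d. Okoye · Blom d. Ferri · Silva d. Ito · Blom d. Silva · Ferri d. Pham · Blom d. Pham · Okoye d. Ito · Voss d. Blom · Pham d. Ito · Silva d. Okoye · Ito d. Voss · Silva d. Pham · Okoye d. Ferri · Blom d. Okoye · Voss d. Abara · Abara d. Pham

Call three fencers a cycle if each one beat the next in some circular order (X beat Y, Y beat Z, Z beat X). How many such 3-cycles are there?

Win totals: Silva 4, Voss 6, Ito 4, Okoye 3, Pham 1, Abara 3, Ferri 2, Blom 5.
A fencer with w wins dominates both others in C(w,2) triples; summing gives 6 + 15 + 6 + 3 + 0 + 3 + 1 + 10 = 44 transitive triples.
Total triples C(8,3) = 56, so cyclic triples = 56 − 44 = 12.

12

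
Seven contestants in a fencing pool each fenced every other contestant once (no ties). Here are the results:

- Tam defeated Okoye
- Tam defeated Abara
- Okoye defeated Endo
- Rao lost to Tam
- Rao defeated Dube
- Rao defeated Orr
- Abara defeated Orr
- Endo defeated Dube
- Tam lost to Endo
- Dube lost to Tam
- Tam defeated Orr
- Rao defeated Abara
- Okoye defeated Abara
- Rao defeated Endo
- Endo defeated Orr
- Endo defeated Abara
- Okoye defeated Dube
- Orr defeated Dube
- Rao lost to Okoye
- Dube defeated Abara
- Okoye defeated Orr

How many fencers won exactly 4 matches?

2

Win totals: Okoye 5, Dube 1, Rao 4, Orr 1, Abara 1, Tam 5, Endo 4.
Exactly 4: Rao, Endo — 2 fencers.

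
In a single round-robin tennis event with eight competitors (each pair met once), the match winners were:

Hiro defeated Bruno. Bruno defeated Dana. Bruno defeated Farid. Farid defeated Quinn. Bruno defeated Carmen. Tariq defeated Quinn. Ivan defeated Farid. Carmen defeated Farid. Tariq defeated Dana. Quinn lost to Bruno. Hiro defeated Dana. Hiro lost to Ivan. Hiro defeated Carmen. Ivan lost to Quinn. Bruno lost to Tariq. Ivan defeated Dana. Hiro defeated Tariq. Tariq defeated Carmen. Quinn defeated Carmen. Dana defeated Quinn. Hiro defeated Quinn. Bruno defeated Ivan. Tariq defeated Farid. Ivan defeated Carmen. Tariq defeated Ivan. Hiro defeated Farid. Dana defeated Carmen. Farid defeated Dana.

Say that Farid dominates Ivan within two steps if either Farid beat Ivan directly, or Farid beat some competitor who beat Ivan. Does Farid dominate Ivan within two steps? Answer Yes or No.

Yes

Farid did not beat Ivan directly.
Farid beat Dana, Quinn. Of those, Quinn beat Ivan.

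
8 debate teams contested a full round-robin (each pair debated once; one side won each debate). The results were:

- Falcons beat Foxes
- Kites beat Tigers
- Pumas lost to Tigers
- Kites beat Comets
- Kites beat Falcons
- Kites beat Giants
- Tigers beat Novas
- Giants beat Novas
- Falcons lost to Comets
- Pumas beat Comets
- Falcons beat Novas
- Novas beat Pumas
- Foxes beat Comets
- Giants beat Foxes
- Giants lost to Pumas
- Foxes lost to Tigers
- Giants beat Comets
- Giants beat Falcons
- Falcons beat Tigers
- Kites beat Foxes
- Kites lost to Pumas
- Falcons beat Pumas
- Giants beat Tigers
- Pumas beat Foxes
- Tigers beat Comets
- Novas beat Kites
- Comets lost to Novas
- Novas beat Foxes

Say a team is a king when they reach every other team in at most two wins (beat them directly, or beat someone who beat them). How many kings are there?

Novas reaches everyone (king).
Giants reaches everyone (king).
Falcons reaches everyone (king).
Pumas reaches everyone (king).
Comets cannot reach Giants, Kites in two steps.
Kites reaches everyone (king).
Foxes cannot reach Novas, Giants, Pumas, Kites, Tigers in two steps.
Tigers reaches everyone (king).
Kings: Novas, Giants, Falcons, Pumas, Kites, Tigers — 6.

6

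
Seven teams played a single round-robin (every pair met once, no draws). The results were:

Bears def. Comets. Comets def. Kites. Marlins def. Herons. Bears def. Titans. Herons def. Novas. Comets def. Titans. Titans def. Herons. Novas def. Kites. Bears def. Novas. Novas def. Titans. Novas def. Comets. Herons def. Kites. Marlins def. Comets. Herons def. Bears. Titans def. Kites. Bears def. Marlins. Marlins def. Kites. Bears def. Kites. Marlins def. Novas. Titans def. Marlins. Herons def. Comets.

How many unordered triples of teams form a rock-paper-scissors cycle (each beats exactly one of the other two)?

Win totals: Kites 0, Herons 4, Marlins 4, Novas 3, Titans 3, Bears 5, Comets 2.
A team with w wins dominates both others in C(w,2) triples; summing gives 0 + 6 + 6 + 3 + 3 + 10 + 1 = 29 transitive triples.
Total triples C(7,3) = 35, so cyclic triples = 35 − 29 = 6.

6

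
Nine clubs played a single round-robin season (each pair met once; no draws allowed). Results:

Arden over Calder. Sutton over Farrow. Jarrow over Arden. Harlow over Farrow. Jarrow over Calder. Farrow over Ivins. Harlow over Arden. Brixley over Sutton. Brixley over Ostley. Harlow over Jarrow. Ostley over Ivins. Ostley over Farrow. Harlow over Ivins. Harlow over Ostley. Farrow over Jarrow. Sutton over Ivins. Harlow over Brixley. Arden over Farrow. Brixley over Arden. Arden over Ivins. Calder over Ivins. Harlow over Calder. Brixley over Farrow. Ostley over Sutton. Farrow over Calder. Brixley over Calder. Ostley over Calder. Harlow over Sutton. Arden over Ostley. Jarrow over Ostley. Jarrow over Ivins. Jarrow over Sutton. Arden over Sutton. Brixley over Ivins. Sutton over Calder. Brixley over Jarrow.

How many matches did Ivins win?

0

Ivins' results: beat no one; lost to Harlow, Farrow, Arden, Calder, Sutton, Ostley, Brixley, Jarrow.
That is 0 wins.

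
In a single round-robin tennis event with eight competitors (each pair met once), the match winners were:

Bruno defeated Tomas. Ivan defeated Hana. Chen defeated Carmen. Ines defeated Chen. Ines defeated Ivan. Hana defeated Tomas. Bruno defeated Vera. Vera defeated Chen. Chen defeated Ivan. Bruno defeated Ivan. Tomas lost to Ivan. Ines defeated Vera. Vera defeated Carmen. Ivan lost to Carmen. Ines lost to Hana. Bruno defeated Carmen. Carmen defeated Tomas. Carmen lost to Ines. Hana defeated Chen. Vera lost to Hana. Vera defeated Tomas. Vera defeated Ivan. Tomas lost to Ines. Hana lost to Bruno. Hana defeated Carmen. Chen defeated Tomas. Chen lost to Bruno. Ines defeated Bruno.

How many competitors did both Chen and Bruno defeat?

Chen beat: Tomas, Carmen, Ivan.
Bruno beat: Chen, Tomas, Carmen, Hana, Ivan, Vera.
Both beat: Tomas, Carmen, Ivan — 3.

3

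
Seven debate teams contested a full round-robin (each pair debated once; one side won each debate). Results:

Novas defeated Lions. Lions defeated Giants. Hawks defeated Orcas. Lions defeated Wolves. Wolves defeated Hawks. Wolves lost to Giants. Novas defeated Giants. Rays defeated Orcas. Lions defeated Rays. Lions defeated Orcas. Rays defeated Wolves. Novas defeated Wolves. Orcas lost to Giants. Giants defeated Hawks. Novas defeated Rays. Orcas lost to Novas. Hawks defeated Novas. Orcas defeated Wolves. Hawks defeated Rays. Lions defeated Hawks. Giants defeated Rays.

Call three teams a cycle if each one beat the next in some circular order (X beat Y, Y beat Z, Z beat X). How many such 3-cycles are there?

Win totals: Wolves 1, Novas 5, Giants 4, Lions 5, Hawks 3, Orcas 1, Rays 2.
A team with w wins dominates both others in C(w,2) triples; summing gives 0 + 10 + 6 + 10 + 3 + 0 + 1 = 30 transitive triples.
Total triples C(7,3) = 35, so cyclic triples = 35 − 30 = 5.

5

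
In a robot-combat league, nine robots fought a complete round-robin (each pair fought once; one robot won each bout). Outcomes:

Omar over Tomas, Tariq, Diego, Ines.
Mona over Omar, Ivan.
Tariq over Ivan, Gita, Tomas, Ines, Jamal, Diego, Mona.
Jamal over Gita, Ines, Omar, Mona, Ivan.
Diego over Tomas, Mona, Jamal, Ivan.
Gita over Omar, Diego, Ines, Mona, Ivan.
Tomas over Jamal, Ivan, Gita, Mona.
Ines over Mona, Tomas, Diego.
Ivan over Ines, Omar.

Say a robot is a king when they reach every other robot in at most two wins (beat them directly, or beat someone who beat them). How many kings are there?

Ivan cannot reach Gita, Jamal in two steps.
Omar reaches everyone (king).
Tomas cannot reach Tariq in two steps.
Gita reaches everyone (king).
Jamal reaches everyone (king).
Tariq reaches everyone (king).
Diego cannot reach Tariq in two steps.
Mona cannot reach Gita, Jamal in two steps.
Ines cannot reach Tariq in two steps.
Kings: Omar, Gita, Jamal, Tariq — 4.

4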